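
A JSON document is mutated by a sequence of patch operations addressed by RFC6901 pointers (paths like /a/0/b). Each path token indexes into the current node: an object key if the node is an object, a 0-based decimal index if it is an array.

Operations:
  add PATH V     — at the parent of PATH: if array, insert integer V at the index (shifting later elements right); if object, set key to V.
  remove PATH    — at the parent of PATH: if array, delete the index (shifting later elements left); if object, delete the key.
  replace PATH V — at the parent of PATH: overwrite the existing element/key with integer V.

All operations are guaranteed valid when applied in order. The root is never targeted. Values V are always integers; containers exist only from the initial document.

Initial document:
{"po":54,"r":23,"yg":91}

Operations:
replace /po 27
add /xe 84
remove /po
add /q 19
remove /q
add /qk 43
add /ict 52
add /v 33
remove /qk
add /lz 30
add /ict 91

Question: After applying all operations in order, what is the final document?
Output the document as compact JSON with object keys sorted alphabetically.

After op 1 (replace /po 27): {"po":27,"r":23,"yg":91}
After op 2 (add /xe 84): {"po":27,"r":23,"xe":84,"yg":91}
After op 3 (remove /po): {"r":23,"xe":84,"yg":91}
After op 4 (add /q 19): {"q":19,"r":23,"xe":84,"yg":91}
After op 5 (remove /q): {"r":23,"xe":84,"yg":91}
After op 6 (add /qk 43): {"qk":43,"r":23,"xe":84,"yg":91}
After op 7 (add /ict 52): {"ict":52,"qk":43,"r":23,"xe":84,"yg":91}
After op 8 (add /v 33): {"ict":52,"qk":43,"r":23,"v":33,"xe":84,"yg":91}
After op 9 (remove /qk): {"ict":52,"r":23,"v":33,"xe":84,"yg":91}
After op 10 (add /lz 30): {"ict":52,"lz":30,"r":23,"v":33,"xe":84,"yg":91}
After op 11 (add /ict 91): {"ict":91,"lz":30,"r":23,"v":33,"xe":84,"yg":91}

Answer: {"ict":91,"lz":30,"r":23,"v":33,"xe":84,"yg":91}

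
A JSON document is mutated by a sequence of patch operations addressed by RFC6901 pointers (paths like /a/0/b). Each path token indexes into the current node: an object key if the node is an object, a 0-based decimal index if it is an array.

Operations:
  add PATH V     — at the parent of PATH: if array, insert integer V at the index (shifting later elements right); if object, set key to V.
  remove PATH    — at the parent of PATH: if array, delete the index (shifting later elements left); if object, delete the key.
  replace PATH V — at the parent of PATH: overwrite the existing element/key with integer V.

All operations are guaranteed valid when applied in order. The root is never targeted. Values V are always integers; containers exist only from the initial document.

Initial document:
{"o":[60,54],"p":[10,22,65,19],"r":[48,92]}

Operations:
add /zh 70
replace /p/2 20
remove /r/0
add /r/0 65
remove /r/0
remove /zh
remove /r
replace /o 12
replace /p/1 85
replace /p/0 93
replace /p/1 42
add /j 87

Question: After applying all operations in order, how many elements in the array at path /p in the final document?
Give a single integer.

Answer: 4

Derivation:
After op 1 (add /zh 70): {"o":[60,54],"p":[10,22,65,19],"r":[48,92],"zh":70}
After op 2 (replace /p/2 20): {"o":[60,54],"p":[10,22,20,19],"r":[48,92],"zh":70}
After op 3 (remove /r/0): {"o":[60,54],"p":[10,22,20,19],"r":[92],"zh":70}
After op 4 (add /r/0 65): {"o":[60,54],"p":[10,22,20,19],"r":[65,92],"zh":70}
After op 5 (remove /r/0): {"o":[60,54],"p":[10,22,20,19],"r":[92],"zh":70}
After op 6 (remove /zh): {"o":[60,54],"p":[10,22,20,19],"r":[92]}
After op 7 (remove /r): {"o":[60,54],"p":[10,22,20,19]}
After op 8 (replace /o 12): {"o":12,"p":[10,22,20,19]}
After op 9 (replace /p/1 85): {"o":12,"p":[10,85,20,19]}
After op 10 (replace /p/0 93): {"o":12,"p":[93,85,20,19]}
After op 11 (replace /p/1 42): {"o":12,"p":[93,42,20,19]}
After op 12 (add /j 87): {"j":87,"o":12,"p":[93,42,20,19]}
Size at path /p: 4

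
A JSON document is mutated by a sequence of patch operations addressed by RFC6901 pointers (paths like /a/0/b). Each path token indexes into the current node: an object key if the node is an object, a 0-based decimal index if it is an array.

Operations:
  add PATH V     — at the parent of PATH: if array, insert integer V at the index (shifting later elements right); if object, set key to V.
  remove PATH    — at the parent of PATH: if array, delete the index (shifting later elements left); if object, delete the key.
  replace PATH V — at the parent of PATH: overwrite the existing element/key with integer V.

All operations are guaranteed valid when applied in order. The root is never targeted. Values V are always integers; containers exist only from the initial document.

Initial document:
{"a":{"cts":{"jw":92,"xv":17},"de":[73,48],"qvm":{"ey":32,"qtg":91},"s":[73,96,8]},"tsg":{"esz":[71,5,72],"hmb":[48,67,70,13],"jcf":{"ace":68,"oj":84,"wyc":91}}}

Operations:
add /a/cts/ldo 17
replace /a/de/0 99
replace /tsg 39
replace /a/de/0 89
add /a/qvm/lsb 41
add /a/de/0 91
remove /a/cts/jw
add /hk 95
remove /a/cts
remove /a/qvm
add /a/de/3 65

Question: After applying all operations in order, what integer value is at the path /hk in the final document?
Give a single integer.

Answer: 95

Derivation:
After op 1 (add /a/cts/ldo 17): {"a":{"cts":{"jw":92,"ldo":17,"xv":17},"de":[73,48],"qvm":{"ey":32,"qtg":91},"s":[73,96,8]},"tsg":{"esz":[71,5,72],"hmb":[48,67,70,13],"jcf":{"ace":68,"oj":84,"wyc":91}}}
After op 2 (replace /a/de/0 99): {"a":{"cts":{"jw":92,"ldo":17,"xv":17},"de":[99,48],"qvm":{"ey":32,"qtg":91},"s":[73,96,8]},"tsg":{"esz":[71,5,72],"hmb":[48,67,70,13],"jcf":{"ace":68,"oj":84,"wyc":91}}}
After op 3 (replace /tsg 39): {"a":{"cts":{"jw":92,"ldo":17,"xv":17},"de":[99,48],"qvm":{"ey":32,"qtg":91},"s":[73,96,8]},"tsg":39}
After op 4 (replace /a/de/0 89): {"a":{"cts":{"jw":92,"ldo":17,"xv":17},"de":[89,48],"qvm":{"ey":32,"qtg":91},"s":[73,96,8]},"tsg":39}
After op 5 (add /a/qvm/lsb 41): {"a":{"cts":{"jw":92,"ldo":17,"xv":17},"de":[89,48],"qvm":{"ey":32,"lsb":41,"qtg":91},"s":[73,96,8]},"tsg":39}
After op 6 (add /a/de/0 91): {"a":{"cts":{"jw":92,"ldo":17,"xv":17},"de":[91,89,48],"qvm":{"ey":32,"lsb":41,"qtg":91},"s":[73,96,8]},"tsg":39}
After op 7 (remove /a/cts/jw): {"a":{"cts":{"ldo":17,"xv":17},"de":[91,89,48],"qvm":{"ey":32,"lsb":41,"qtg":91},"s":[73,96,8]},"tsg":39}
After op 8 (add /hk 95): {"a":{"cts":{"ldo":17,"xv":17},"de":[91,89,48],"qvm":{"ey":32,"lsb":41,"qtg":91},"s":[73,96,8]},"hk":95,"tsg":39}
After op 9 (remove /a/cts): {"a":{"de":[91,89,48],"qvm":{"ey":32,"lsb":41,"qtg":91},"s":[73,96,8]},"hk":95,"tsg":39}
After op 10 (remove /a/qvm): {"a":{"de":[91,89,48],"s":[73,96,8]},"hk":95,"tsg":39}
After op 11 (add /a/de/3 65): {"a":{"de":[91,89,48,65],"s":[73,96,8]},"hk":95,"tsg":39}
Value at /hk: 95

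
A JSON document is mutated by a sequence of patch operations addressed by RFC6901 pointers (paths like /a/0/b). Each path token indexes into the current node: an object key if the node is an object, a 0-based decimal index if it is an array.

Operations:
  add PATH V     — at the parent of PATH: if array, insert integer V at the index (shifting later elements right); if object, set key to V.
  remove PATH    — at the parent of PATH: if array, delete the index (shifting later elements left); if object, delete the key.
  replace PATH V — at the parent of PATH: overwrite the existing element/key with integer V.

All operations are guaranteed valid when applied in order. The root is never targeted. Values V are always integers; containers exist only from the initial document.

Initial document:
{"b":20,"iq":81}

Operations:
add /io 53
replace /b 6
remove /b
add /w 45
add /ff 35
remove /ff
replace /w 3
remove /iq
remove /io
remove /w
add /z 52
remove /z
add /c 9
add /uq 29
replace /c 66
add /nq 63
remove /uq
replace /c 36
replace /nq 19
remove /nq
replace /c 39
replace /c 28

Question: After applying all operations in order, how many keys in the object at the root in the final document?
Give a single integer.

Answer: 1

Derivation:
After op 1 (add /io 53): {"b":20,"io":53,"iq":81}
After op 2 (replace /b 6): {"b":6,"io":53,"iq":81}
After op 3 (remove /b): {"io":53,"iq":81}
After op 4 (add /w 45): {"io":53,"iq":81,"w":45}
After op 5 (add /ff 35): {"ff":35,"io":53,"iq":81,"w":45}
After op 6 (remove /ff): {"io":53,"iq":81,"w":45}
After op 7 (replace /w 3): {"io":53,"iq":81,"w":3}
After op 8 (remove /iq): {"io":53,"w":3}
After op 9 (remove /io): {"w":3}
After op 10 (remove /w): {}
After op 11 (add /z 52): {"z":52}
After op 12 (remove /z): {}
After op 13 (add /c 9): {"c":9}
After op 14 (add /uq 29): {"c":9,"uq":29}
After op 15 (replace /c 66): {"c":66,"uq":29}
After op 16 (add /nq 63): {"c":66,"nq":63,"uq":29}
After op 17 (remove /uq): {"c":66,"nq":63}
After op 18 (replace /c 36): {"c":36,"nq":63}
After op 19 (replace /nq 19): {"c":36,"nq":19}
After op 20 (remove /nq): {"c":36}
After op 21 (replace /c 39): {"c":39}
After op 22 (replace /c 28): {"c":28}
Size at the root: 1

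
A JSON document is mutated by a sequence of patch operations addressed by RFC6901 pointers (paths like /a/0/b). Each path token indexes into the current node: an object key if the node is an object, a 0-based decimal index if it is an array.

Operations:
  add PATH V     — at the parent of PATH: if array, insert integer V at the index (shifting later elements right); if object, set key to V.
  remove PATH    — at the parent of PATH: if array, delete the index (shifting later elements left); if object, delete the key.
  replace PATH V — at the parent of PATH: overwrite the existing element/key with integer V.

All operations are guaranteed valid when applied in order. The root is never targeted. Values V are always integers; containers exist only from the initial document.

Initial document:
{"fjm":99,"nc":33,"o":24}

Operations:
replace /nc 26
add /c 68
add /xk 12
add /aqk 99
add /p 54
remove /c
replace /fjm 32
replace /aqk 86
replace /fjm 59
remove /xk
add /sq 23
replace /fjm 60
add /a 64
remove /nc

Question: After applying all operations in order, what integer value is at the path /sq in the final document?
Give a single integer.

Answer: 23

Derivation:
After op 1 (replace /nc 26): {"fjm":99,"nc":26,"o":24}
After op 2 (add /c 68): {"c":68,"fjm":99,"nc":26,"o":24}
After op 3 (add /xk 12): {"c":68,"fjm":99,"nc":26,"o":24,"xk":12}
After op 4 (add /aqk 99): {"aqk":99,"c":68,"fjm":99,"nc":26,"o":24,"xk":12}
After op 5 (add /p 54): {"aqk":99,"c":68,"fjm":99,"nc":26,"o":24,"p":54,"xk":12}
After op 6 (remove /c): {"aqk":99,"fjm":99,"nc":26,"o":24,"p":54,"xk":12}
After op 7 (replace /fjm 32): {"aqk":99,"fjm":32,"nc":26,"o":24,"p":54,"xk":12}
After op 8 (replace /aqk 86): {"aqk":86,"fjm":32,"nc":26,"o":24,"p":54,"xk":12}
After op 9 (replace /fjm 59): {"aqk":86,"fjm":59,"nc":26,"o":24,"p":54,"xk":12}
After op 10 (remove /xk): {"aqk":86,"fjm":59,"nc":26,"o":24,"p":54}
After op 11 (add /sq 23): {"aqk":86,"fjm":59,"nc":26,"o":24,"p":54,"sq":23}
After op 12 (replace /fjm 60): {"aqk":86,"fjm":60,"nc":26,"o":24,"p":54,"sq":23}
After op 13 (add /a 64): {"a":64,"aqk":86,"fjm":60,"nc":26,"o":24,"p":54,"sq":23}
After op 14 (remove /nc): {"a":64,"aqk":86,"fjm":60,"o":24,"p":54,"sq":23}
Value at /sq: 23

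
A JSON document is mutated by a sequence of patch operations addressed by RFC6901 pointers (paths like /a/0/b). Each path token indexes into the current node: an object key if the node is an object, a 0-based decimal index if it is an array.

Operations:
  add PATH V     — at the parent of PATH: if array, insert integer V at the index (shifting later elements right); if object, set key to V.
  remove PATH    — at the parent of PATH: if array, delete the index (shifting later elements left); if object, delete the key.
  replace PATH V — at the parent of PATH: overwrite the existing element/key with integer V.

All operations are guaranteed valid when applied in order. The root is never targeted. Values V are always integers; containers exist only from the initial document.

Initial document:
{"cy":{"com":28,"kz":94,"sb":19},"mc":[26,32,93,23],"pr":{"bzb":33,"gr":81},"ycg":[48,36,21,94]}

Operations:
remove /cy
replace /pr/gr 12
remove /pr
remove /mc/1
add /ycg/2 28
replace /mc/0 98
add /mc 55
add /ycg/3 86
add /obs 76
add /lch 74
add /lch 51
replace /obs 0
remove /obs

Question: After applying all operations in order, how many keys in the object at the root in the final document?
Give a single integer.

Answer: 3

Derivation:
After op 1 (remove /cy): {"mc":[26,32,93,23],"pr":{"bzb":33,"gr":81},"ycg":[48,36,21,94]}
After op 2 (replace /pr/gr 12): {"mc":[26,32,93,23],"pr":{"bzb":33,"gr":12},"ycg":[48,36,21,94]}
After op 3 (remove /pr): {"mc":[26,32,93,23],"ycg":[48,36,21,94]}
After op 4 (remove /mc/1): {"mc":[26,93,23],"ycg":[48,36,21,94]}
After op 5 (add /ycg/2 28): {"mc":[26,93,23],"ycg":[48,36,28,21,94]}
After op 6 (replace /mc/0 98): {"mc":[98,93,23],"ycg":[48,36,28,21,94]}
After op 7 (add /mc 55): {"mc":55,"ycg":[48,36,28,21,94]}
After op 8 (add /ycg/3 86): {"mc":55,"ycg":[48,36,28,86,21,94]}
After op 9 (add /obs 76): {"mc":55,"obs":76,"ycg":[48,36,28,86,21,94]}
After op 10 (add /lch 74): {"lch":74,"mc":55,"obs":76,"ycg":[48,36,28,86,21,94]}
After op 11 (add /lch 51): {"lch":51,"mc":55,"obs":76,"ycg":[48,36,28,86,21,94]}
After op 12 (replace /obs 0): {"lch":51,"mc":55,"obs":0,"ycg":[48,36,28,86,21,94]}
After op 13 (remove /obs): {"lch":51,"mc":55,"ycg":[48,36,28,86,21,94]}
Size at the root: 3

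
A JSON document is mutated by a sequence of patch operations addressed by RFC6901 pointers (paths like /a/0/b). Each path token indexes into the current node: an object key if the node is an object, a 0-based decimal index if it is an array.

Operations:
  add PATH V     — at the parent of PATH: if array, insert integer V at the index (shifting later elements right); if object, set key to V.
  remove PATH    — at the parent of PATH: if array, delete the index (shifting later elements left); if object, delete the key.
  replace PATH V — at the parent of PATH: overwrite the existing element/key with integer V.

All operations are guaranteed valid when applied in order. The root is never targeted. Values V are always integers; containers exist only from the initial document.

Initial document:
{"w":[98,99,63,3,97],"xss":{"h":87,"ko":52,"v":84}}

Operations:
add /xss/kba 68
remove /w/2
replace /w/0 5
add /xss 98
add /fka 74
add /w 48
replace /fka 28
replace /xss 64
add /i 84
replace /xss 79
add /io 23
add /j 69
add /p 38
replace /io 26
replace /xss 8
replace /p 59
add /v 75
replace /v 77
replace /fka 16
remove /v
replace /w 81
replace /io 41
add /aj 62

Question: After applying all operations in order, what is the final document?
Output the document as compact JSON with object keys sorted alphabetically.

Answer: {"aj":62,"fka":16,"i":84,"io":41,"j":69,"p":59,"w":81,"xss":8}

Derivation:
After op 1 (add /xss/kba 68): {"w":[98,99,63,3,97],"xss":{"h":87,"kba":68,"ko":52,"v":84}}
After op 2 (remove /w/2): {"w":[98,99,3,97],"xss":{"h":87,"kba":68,"ko":52,"v":84}}
After op 3 (replace /w/0 5): {"w":[5,99,3,97],"xss":{"h":87,"kba":68,"ko":52,"v":84}}
After op 4 (add /xss 98): {"w":[5,99,3,97],"xss":98}
After op 5 (add /fka 74): {"fka":74,"w":[5,99,3,97],"xss":98}
After op 6 (add /w 48): {"fka":74,"w":48,"xss":98}
After op 7 (replace /fka 28): {"fka":28,"w":48,"xss":98}
After op 8 (replace /xss 64): {"fka":28,"w":48,"xss":64}
After op 9 (add /i 84): {"fka":28,"i":84,"w":48,"xss":64}
After op 10 (replace /xss 79): {"fka":28,"i":84,"w":48,"xss":79}
After op 11 (add /io 23): {"fka":28,"i":84,"io":23,"w":48,"xss":79}
After op 12 (add /j 69): {"fka":28,"i":84,"io":23,"j":69,"w":48,"xss":79}
After op 13 (add /p 38): {"fka":28,"i":84,"io":23,"j":69,"p":38,"w":48,"xss":79}
After op 14 (replace /io 26): {"fka":28,"i":84,"io":26,"j":69,"p":38,"w":48,"xss":79}
After op 15 (replace /xss 8): {"fka":28,"i":84,"io":26,"j":69,"p":38,"w":48,"xss":8}
After op 16 (replace /p 59): {"fka":28,"i":84,"io":26,"j":69,"p":59,"w":48,"xss":8}
After op 17 (add /v 75): {"fka":28,"i":84,"io":26,"j":69,"p":59,"v":75,"w":48,"xss":8}
After op 18 (replace /v 77): {"fka":28,"i":84,"io":26,"j":69,"p":59,"v":77,"w":48,"xss":8}
After op 19 (replace /fka 16): {"fka":16,"i":84,"io":26,"j":69,"p":59,"v":77,"w":48,"xss":8}
After op 20 (remove /v): {"fka":16,"i":84,"io":26,"j":69,"p":59,"w":48,"xss":8}
After op 21 (replace /w 81): {"fka":16,"i":84,"io":26,"j":69,"p":59,"w":81,"xss":8}
After op 22 (replace /io 41): {"fka":16,"i":84,"io":41,"j":69,"p":59,"w":81,"xss":8}
After op 23 (add /aj 62): {"aj":62,"fka":16,"i":84,"io":41,"j":69,"p":59,"w":81,"xss":8}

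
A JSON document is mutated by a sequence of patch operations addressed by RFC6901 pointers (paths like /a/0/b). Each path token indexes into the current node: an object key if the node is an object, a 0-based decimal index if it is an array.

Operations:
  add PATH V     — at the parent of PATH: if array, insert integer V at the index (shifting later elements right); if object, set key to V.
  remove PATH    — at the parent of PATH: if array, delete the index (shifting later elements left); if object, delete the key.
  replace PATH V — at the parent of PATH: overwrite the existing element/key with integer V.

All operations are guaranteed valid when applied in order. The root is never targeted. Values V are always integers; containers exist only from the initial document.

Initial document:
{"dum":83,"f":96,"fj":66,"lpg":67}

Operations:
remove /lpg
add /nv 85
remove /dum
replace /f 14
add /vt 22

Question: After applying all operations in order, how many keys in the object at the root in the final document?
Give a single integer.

Answer: 4

Derivation:
After op 1 (remove /lpg): {"dum":83,"f":96,"fj":66}
After op 2 (add /nv 85): {"dum":83,"f":96,"fj":66,"nv":85}
After op 3 (remove /dum): {"f":96,"fj":66,"nv":85}
After op 4 (replace /f 14): {"f":14,"fj":66,"nv":85}
After op 5 (add /vt 22): {"f":14,"fj":66,"nv":85,"vt":22}
Size at the root: 4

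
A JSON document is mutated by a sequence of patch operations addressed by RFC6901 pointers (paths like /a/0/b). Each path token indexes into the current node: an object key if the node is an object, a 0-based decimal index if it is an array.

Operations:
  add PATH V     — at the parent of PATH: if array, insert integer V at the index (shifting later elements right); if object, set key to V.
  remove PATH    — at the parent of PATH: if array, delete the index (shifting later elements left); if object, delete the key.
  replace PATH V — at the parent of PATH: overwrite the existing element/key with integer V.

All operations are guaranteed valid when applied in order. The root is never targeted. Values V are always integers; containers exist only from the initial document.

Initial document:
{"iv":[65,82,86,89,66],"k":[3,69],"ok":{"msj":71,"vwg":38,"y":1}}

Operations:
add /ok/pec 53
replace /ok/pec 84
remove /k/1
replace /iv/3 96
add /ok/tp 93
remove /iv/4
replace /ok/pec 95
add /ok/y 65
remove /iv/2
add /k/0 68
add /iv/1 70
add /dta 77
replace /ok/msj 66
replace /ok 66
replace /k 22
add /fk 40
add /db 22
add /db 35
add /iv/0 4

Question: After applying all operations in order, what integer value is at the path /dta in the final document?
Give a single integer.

Answer: 77

Derivation:
After op 1 (add /ok/pec 53): {"iv":[65,82,86,89,66],"k":[3,69],"ok":{"msj":71,"pec":53,"vwg":38,"y":1}}
After op 2 (replace /ok/pec 84): {"iv":[65,82,86,89,66],"k":[3,69],"ok":{"msj":71,"pec":84,"vwg":38,"y":1}}
After op 3 (remove /k/1): {"iv":[65,82,86,89,66],"k":[3],"ok":{"msj":71,"pec":84,"vwg":38,"y":1}}
After op 4 (replace /iv/3 96): {"iv":[65,82,86,96,66],"k":[3],"ok":{"msj":71,"pec":84,"vwg":38,"y":1}}
After op 5 (add /ok/tp 93): {"iv":[65,82,86,96,66],"k":[3],"ok":{"msj":71,"pec":84,"tp":93,"vwg":38,"y":1}}
After op 6 (remove /iv/4): {"iv":[65,82,86,96],"k":[3],"ok":{"msj":71,"pec":84,"tp":93,"vwg":38,"y":1}}
After op 7 (replace /ok/pec 95): {"iv":[65,82,86,96],"k":[3],"ok":{"msj":71,"pec":95,"tp":93,"vwg":38,"y":1}}
After op 8 (add /ok/y 65): {"iv":[65,82,86,96],"k":[3],"ok":{"msj":71,"pec":95,"tp":93,"vwg":38,"y":65}}
After op 9 (remove /iv/2): {"iv":[65,82,96],"k":[3],"ok":{"msj":71,"pec":95,"tp":93,"vwg":38,"y":65}}
After op 10 (add /k/0 68): {"iv":[65,82,96],"k":[68,3],"ok":{"msj":71,"pec":95,"tp":93,"vwg":38,"y":65}}
After op 11 (add /iv/1 70): {"iv":[65,70,82,96],"k":[68,3],"ok":{"msj":71,"pec":95,"tp":93,"vwg":38,"y":65}}
After op 12 (add /dta 77): {"dta":77,"iv":[65,70,82,96],"k":[68,3],"ok":{"msj":71,"pec":95,"tp":93,"vwg":38,"y":65}}
After op 13 (replace /ok/msj 66): {"dta":77,"iv":[65,70,82,96],"k":[68,3],"ok":{"msj":66,"pec":95,"tp":93,"vwg":38,"y":65}}
After op 14 (replace /ok 66): {"dta":77,"iv":[65,70,82,96],"k":[68,3],"ok":66}
After op 15 (replace /k 22): {"dta":77,"iv":[65,70,82,96],"k":22,"ok":66}
After op 16 (add /fk 40): {"dta":77,"fk":40,"iv":[65,70,82,96],"k":22,"ok":66}
After op 17 (add /db 22): {"db":22,"dta":77,"fk":40,"iv":[65,70,82,96],"k":22,"ok":66}
After op 18 (add /db 35): {"db":35,"dta":77,"fk":40,"iv":[65,70,82,96],"k":22,"ok":66}
After op 19 (add /iv/0 4): {"db":35,"dta":77,"fk":40,"iv":[4,65,70,82,96],"k":22,"ok":66}
Value at /dta: 77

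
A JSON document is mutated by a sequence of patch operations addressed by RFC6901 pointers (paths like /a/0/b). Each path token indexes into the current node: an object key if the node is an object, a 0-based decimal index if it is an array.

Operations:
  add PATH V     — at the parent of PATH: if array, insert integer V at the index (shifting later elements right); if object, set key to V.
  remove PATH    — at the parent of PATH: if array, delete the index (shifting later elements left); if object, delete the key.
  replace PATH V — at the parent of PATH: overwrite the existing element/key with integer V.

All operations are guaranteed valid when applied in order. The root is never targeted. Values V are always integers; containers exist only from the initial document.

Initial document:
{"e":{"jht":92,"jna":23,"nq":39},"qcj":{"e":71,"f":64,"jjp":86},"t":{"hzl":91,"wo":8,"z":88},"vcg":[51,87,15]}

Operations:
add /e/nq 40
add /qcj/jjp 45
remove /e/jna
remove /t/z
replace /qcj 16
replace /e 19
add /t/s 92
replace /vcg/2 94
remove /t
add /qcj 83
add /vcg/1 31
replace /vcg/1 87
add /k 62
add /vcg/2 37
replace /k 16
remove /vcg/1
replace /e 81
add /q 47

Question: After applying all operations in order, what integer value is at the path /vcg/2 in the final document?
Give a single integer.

Answer: 87

Derivation:
After op 1 (add /e/nq 40): {"e":{"jht":92,"jna":23,"nq":40},"qcj":{"e":71,"f":64,"jjp":86},"t":{"hzl":91,"wo":8,"z":88},"vcg":[51,87,15]}
After op 2 (add /qcj/jjp 45): {"e":{"jht":92,"jna":23,"nq":40},"qcj":{"e":71,"f":64,"jjp":45},"t":{"hzl":91,"wo":8,"z":88},"vcg":[51,87,15]}
After op 3 (remove /e/jna): {"e":{"jht":92,"nq":40},"qcj":{"e":71,"f":64,"jjp":45},"t":{"hzl":91,"wo":8,"z":88},"vcg":[51,87,15]}
After op 4 (remove /t/z): {"e":{"jht":92,"nq":40},"qcj":{"e":71,"f":64,"jjp":45},"t":{"hzl":91,"wo":8},"vcg":[51,87,15]}
After op 5 (replace /qcj 16): {"e":{"jht":92,"nq":40},"qcj":16,"t":{"hzl":91,"wo":8},"vcg":[51,87,15]}
After op 6 (replace /e 19): {"e":19,"qcj":16,"t":{"hzl":91,"wo":8},"vcg":[51,87,15]}
After op 7 (add /t/s 92): {"e":19,"qcj":16,"t":{"hzl":91,"s":92,"wo":8},"vcg":[51,87,15]}
After op 8 (replace /vcg/2 94): {"e":19,"qcj":16,"t":{"hzl":91,"s":92,"wo":8},"vcg":[51,87,94]}
After op 9 (remove /t): {"e":19,"qcj":16,"vcg":[51,87,94]}
After op 10 (add /qcj 83): {"e":19,"qcj":83,"vcg":[51,87,94]}
After op 11 (add /vcg/1 31): {"e":19,"qcj":83,"vcg":[51,31,87,94]}
After op 12 (replace /vcg/1 87): {"e":19,"qcj":83,"vcg":[51,87,87,94]}
After op 13 (add /k 62): {"e":19,"k":62,"qcj":83,"vcg":[51,87,87,94]}
After op 14 (add /vcg/2 37): {"e":19,"k":62,"qcj":83,"vcg":[51,87,37,87,94]}
After op 15 (replace /k 16): {"e":19,"k":16,"qcj":83,"vcg":[51,87,37,87,94]}
After op 16 (remove /vcg/1): {"e":19,"k":16,"qcj":83,"vcg":[51,37,87,94]}
After op 17 (replace /e 81): {"e":81,"k":16,"qcj":83,"vcg":[51,37,87,94]}
After op 18 (add /q 47): {"e":81,"k":16,"q":47,"qcj":83,"vcg":[51,37,87,94]}
Value at /vcg/2: 87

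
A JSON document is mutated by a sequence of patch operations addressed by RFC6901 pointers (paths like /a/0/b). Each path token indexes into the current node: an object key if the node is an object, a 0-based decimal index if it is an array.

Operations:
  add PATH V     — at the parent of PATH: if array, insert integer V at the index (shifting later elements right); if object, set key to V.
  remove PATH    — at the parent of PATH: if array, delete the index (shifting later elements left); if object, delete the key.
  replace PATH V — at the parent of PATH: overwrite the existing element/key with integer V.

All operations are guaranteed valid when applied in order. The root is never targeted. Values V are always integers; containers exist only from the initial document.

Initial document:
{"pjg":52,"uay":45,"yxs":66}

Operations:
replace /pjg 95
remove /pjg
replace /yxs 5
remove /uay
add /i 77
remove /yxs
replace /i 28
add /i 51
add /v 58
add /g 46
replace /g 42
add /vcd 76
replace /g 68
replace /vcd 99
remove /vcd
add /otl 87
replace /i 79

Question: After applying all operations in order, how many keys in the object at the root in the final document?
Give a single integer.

After op 1 (replace /pjg 95): {"pjg":95,"uay":45,"yxs":66}
After op 2 (remove /pjg): {"uay":45,"yxs":66}
After op 3 (replace /yxs 5): {"uay":45,"yxs":5}
After op 4 (remove /uay): {"yxs":5}
After op 5 (add /i 77): {"i":77,"yxs":5}
After op 6 (remove /yxs): {"i":77}
After op 7 (replace /i 28): {"i":28}
After op 8 (add /i 51): {"i":51}
After op 9 (add /v 58): {"i":51,"v":58}
After op 10 (add /g 46): {"g":46,"i":51,"v":58}
After op 11 (replace /g 42): {"g":42,"i":51,"v":58}
After op 12 (add /vcd 76): {"g":42,"i":51,"v":58,"vcd":76}
After op 13 (replace /g 68): {"g":68,"i":51,"v":58,"vcd":76}
After op 14 (replace /vcd 99): {"g":68,"i":51,"v":58,"vcd":99}
After op 15 (remove /vcd): {"g":68,"i":51,"v":58}
After op 16 (add /otl 87): {"g":68,"i":51,"otl":87,"v":58}
After op 17 (replace /i 79): {"g":68,"i":79,"otl":87,"v":58}
Size at the root: 4

Answer: 4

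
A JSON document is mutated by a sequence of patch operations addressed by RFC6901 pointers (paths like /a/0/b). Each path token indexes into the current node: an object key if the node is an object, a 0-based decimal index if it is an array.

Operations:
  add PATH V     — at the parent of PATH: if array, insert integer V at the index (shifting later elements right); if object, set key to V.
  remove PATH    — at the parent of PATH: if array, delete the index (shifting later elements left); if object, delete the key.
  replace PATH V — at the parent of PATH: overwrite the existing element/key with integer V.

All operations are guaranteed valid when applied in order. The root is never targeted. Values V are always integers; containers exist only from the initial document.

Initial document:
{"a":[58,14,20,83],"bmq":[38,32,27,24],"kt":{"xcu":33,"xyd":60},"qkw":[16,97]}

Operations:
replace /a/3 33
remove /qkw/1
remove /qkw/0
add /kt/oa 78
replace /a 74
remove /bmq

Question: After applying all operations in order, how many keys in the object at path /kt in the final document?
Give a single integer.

After op 1 (replace /a/3 33): {"a":[58,14,20,33],"bmq":[38,32,27,24],"kt":{"xcu":33,"xyd":60},"qkw":[16,97]}
After op 2 (remove /qkw/1): {"a":[58,14,20,33],"bmq":[38,32,27,24],"kt":{"xcu":33,"xyd":60},"qkw":[16]}
After op 3 (remove /qkw/0): {"a":[58,14,20,33],"bmq":[38,32,27,24],"kt":{"xcu":33,"xyd":60},"qkw":[]}
After op 4 (add /kt/oa 78): {"a":[58,14,20,33],"bmq":[38,32,27,24],"kt":{"oa":78,"xcu":33,"xyd":60},"qkw":[]}
After op 5 (replace /a 74): {"a":74,"bmq":[38,32,27,24],"kt":{"oa":78,"xcu":33,"xyd":60},"qkw":[]}
After op 6 (remove /bmq): {"a":74,"kt":{"oa":78,"xcu":33,"xyd":60},"qkw":[]}
Size at path /kt: 3

Answer: 3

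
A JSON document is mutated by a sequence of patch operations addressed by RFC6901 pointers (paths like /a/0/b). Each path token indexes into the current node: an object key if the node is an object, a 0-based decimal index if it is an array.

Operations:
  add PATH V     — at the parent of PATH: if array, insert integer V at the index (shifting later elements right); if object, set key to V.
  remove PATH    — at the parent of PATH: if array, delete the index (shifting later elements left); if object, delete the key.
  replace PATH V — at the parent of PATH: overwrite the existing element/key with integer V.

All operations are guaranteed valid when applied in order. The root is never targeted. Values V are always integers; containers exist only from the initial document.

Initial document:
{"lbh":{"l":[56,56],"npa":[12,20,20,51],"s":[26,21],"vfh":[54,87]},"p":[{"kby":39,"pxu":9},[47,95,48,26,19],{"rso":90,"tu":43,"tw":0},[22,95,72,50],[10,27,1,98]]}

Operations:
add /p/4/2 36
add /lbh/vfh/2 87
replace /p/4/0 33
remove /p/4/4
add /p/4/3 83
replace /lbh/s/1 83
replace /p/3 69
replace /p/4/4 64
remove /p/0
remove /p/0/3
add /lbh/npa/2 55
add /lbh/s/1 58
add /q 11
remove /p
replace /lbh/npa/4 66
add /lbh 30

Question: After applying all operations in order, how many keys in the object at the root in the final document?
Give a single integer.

Answer: 2

Derivation:
After op 1 (add /p/4/2 36): {"lbh":{"l":[56,56],"npa":[12,20,20,51],"s":[26,21],"vfh":[54,87]},"p":[{"kby":39,"pxu":9},[47,95,48,26,19],{"rso":90,"tu":43,"tw":0},[22,95,72,50],[10,27,36,1,98]]}
After op 2 (add /lbh/vfh/2 87): {"lbh":{"l":[56,56],"npa":[12,20,20,51],"s":[26,21],"vfh":[54,87,87]},"p":[{"kby":39,"pxu":9},[47,95,48,26,19],{"rso":90,"tu":43,"tw":0},[22,95,72,50],[10,27,36,1,98]]}
After op 3 (replace /p/4/0 33): {"lbh":{"l":[56,56],"npa":[12,20,20,51],"s":[26,21],"vfh":[54,87,87]},"p":[{"kby":39,"pxu":9},[47,95,48,26,19],{"rso":90,"tu":43,"tw":0},[22,95,72,50],[33,27,36,1,98]]}
After op 4 (remove /p/4/4): {"lbh":{"l":[56,56],"npa":[12,20,20,51],"s":[26,21],"vfh":[54,87,87]},"p":[{"kby":39,"pxu":9},[47,95,48,26,19],{"rso":90,"tu":43,"tw":0},[22,95,72,50],[33,27,36,1]]}
After op 5 (add /p/4/3 83): {"lbh":{"l":[56,56],"npa":[12,20,20,51],"s":[26,21],"vfh":[54,87,87]},"p":[{"kby":39,"pxu":9},[47,95,48,26,19],{"rso":90,"tu":43,"tw":0},[22,95,72,50],[33,27,36,83,1]]}
After op 6 (replace /lbh/s/1 83): {"lbh":{"l":[56,56],"npa":[12,20,20,51],"s":[26,83],"vfh":[54,87,87]},"p":[{"kby":39,"pxu":9},[47,95,48,26,19],{"rso":90,"tu":43,"tw":0},[22,95,72,50],[33,27,36,83,1]]}
After op 7 (replace /p/3 69): {"lbh":{"l":[56,56],"npa":[12,20,20,51],"s":[26,83],"vfh":[54,87,87]},"p":[{"kby":39,"pxu":9},[47,95,48,26,19],{"rso":90,"tu":43,"tw":0},69,[33,27,36,83,1]]}
After op 8 (replace /p/4/4 64): {"lbh":{"l":[56,56],"npa":[12,20,20,51],"s":[26,83],"vfh":[54,87,87]},"p":[{"kby":39,"pxu":9},[47,95,48,26,19],{"rso":90,"tu":43,"tw":0},69,[33,27,36,83,64]]}
After op 9 (remove /p/0): {"lbh":{"l":[56,56],"npa":[12,20,20,51],"s":[26,83],"vfh":[54,87,87]},"p":[[47,95,48,26,19],{"rso":90,"tu":43,"tw":0},69,[33,27,36,83,64]]}
After op 10 (remove /p/0/3): {"lbh":{"l":[56,56],"npa":[12,20,20,51],"s":[26,83],"vfh":[54,87,87]},"p":[[47,95,48,19],{"rso":90,"tu":43,"tw":0},69,[33,27,36,83,64]]}
After op 11 (add /lbh/npa/2 55): {"lbh":{"l":[56,56],"npa":[12,20,55,20,51],"s":[26,83],"vfh":[54,87,87]},"p":[[47,95,48,19],{"rso":90,"tu":43,"tw":0},69,[33,27,36,83,64]]}
After op 12 (add /lbh/s/1 58): {"lbh":{"l":[56,56],"npa":[12,20,55,20,51],"s":[26,58,83],"vfh":[54,87,87]},"p":[[47,95,48,19],{"rso":90,"tu":43,"tw":0},69,[33,27,36,83,64]]}
After op 13 (add /q 11): {"lbh":{"l":[56,56],"npa":[12,20,55,20,51],"s":[26,58,83],"vfh":[54,87,87]},"p":[[47,95,48,19],{"rso":90,"tu":43,"tw":0},69,[33,27,36,83,64]],"q":11}
After op 14 (remove /p): {"lbh":{"l":[56,56],"npa":[12,20,55,20,51],"s":[26,58,83],"vfh":[54,87,87]},"q":11}
After op 15 (replace /lbh/npa/4 66): {"lbh":{"l":[56,56],"npa":[12,20,55,20,66],"s":[26,58,83],"vfh":[54,87,87]},"q":11}
After op 16 (add /lbh 30): {"lbh":30,"q":11}
Size at the root: 2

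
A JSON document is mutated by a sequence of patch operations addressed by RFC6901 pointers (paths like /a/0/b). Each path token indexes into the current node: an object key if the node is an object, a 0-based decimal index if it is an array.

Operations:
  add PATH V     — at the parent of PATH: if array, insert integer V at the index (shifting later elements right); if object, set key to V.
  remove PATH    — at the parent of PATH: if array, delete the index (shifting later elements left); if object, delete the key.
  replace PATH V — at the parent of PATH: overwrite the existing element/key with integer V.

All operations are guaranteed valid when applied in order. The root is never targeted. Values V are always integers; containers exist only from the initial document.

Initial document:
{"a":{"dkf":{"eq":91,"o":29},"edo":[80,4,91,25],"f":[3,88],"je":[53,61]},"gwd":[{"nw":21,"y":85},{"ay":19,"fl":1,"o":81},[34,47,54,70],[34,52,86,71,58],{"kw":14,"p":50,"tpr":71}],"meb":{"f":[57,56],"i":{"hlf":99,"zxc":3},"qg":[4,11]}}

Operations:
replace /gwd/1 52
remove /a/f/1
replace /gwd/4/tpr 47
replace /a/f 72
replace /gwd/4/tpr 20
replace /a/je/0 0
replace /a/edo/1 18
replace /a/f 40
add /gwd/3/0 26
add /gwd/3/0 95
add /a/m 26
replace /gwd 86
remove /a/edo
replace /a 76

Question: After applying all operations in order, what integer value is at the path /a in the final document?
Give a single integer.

Answer: 76

Derivation:
After op 1 (replace /gwd/1 52): {"a":{"dkf":{"eq":91,"o":29},"edo":[80,4,91,25],"f":[3,88],"je":[53,61]},"gwd":[{"nw":21,"y":85},52,[34,47,54,70],[34,52,86,71,58],{"kw":14,"p":50,"tpr":71}],"meb":{"f":[57,56],"i":{"hlf":99,"zxc":3},"qg":[4,11]}}
After op 2 (remove /a/f/1): {"a":{"dkf":{"eq":91,"o":29},"edo":[80,4,91,25],"f":[3],"je":[53,61]},"gwd":[{"nw":21,"y":85},52,[34,47,54,70],[34,52,86,71,58],{"kw":14,"p":50,"tpr":71}],"meb":{"f":[57,56],"i":{"hlf":99,"zxc":3},"qg":[4,11]}}
After op 3 (replace /gwd/4/tpr 47): {"a":{"dkf":{"eq":91,"o":29},"edo":[80,4,91,25],"f":[3],"je":[53,61]},"gwd":[{"nw":21,"y":85},52,[34,47,54,70],[34,52,86,71,58],{"kw":14,"p":50,"tpr":47}],"meb":{"f":[57,56],"i":{"hlf":99,"zxc":3},"qg":[4,11]}}
After op 4 (replace /a/f 72): {"a":{"dkf":{"eq":91,"o":29},"edo":[80,4,91,25],"f":72,"je":[53,61]},"gwd":[{"nw":21,"y":85},52,[34,47,54,70],[34,52,86,71,58],{"kw":14,"p":50,"tpr":47}],"meb":{"f":[57,56],"i":{"hlf":99,"zxc":3},"qg":[4,11]}}
After op 5 (replace /gwd/4/tpr 20): {"a":{"dkf":{"eq":91,"o":29},"edo":[80,4,91,25],"f":72,"je":[53,61]},"gwd":[{"nw":21,"y":85},52,[34,47,54,70],[34,52,86,71,58],{"kw":14,"p":50,"tpr":20}],"meb":{"f":[57,56],"i":{"hlf":99,"zxc":3},"qg":[4,11]}}
After op 6 (replace /a/je/0 0): {"a":{"dkf":{"eq":91,"o":29},"edo":[80,4,91,25],"f":72,"je":[0,61]},"gwd":[{"nw":21,"y":85},52,[34,47,54,70],[34,52,86,71,58],{"kw":14,"p":50,"tpr":20}],"meb":{"f":[57,56],"i":{"hlf":99,"zxc":3},"qg":[4,11]}}
After op 7 (replace /a/edo/1 18): {"a":{"dkf":{"eq":91,"o":29},"edo":[80,18,91,25],"f":72,"je":[0,61]},"gwd":[{"nw":21,"y":85},52,[34,47,54,70],[34,52,86,71,58],{"kw":14,"p":50,"tpr":20}],"meb":{"f":[57,56],"i":{"hlf":99,"zxc":3},"qg":[4,11]}}
After op 8 (replace /a/f 40): {"a":{"dkf":{"eq":91,"o":29},"edo":[80,18,91,25],"f":40,"je":[0,61]},"gwd":[{"nw":21,"y":85},52,[34,47,54,70],[34,52,86,71,58],{"kw":14,"p":50,"tpr":20}],"meb":{"f":[57,56],"i":{"hlf":99,"zxc":3},"qg":[4,11]}}
After op 9 (add /gwd/3/0 26): {"a":{"dkf":{"eq":91,"o":29},"edo":[80,18,91,25],"f":40,"je":[0,61]},"gwd":[{"nw":21,"y":85},52,[34,47,54,70],[26,34,52,86,71,58],{"kw":14,"p":50,"tpr":20}],"meb":{"f":[57,56],"i":{"hlf":99,"zxc":3},"qg":[4,11]}}
After op 10 (add /gwd/3/0 95): {"a":{"dkf":{"eq":91,"o":29},"edo":[80,18,91,25],"f":40,"je":[0,61]},"gwd":[{"nw":21,"y":85},52,[34,47,54,70],[95,26,34,52,86,71,58],{"kw":14,"p":50,"tpr":20}],"meb":{"f":[57,56],"i":{"hlf":99,"zxc":3},"qg":[4,11]}}
After op 11 (add /a/m 26): {"a":{"dkf":{"eq":91,"o":29},"edo":[80,18,91,25],"f":40,"je":[0,61],"m":26},"gwd":[{"nw":21,"y":85},52,[34,47,54,70],[95,26,34,52,86,71,58],{"kw":14,"p":50,"tpr":20}],"meb":{"f":[57,56],"i":{"hlf":99,"zxc":3},"qg":[4,11]}}
After op 12 (replace /gwd 86): {"a":{"dkf":{"eq":91,"o":29},"edo":[80,18,91,25],"f":40,"je":[0,61],"m":26},"gwd":86,"meb":{"f":[57,56],"i":{"hlf":99,"zxc":3},"qg":[4,11]}}
After op 13 (remove /a/edo): {"a":{"dkf":{"eq":91,"o":29},"f":40,"je":[0,61],"m":26},"gwd":86,"meb":{"f":[57,56],"i":{"hlf":99,"zxc":3},"qg":[4,11]}}
After op 14 (replace /a 76): {"a":76,"gwd":86,"meb":{"f":[57,56],"i":{"hlf":99,"zxc":3},"qg":[4,11]}}
Value at /a: 76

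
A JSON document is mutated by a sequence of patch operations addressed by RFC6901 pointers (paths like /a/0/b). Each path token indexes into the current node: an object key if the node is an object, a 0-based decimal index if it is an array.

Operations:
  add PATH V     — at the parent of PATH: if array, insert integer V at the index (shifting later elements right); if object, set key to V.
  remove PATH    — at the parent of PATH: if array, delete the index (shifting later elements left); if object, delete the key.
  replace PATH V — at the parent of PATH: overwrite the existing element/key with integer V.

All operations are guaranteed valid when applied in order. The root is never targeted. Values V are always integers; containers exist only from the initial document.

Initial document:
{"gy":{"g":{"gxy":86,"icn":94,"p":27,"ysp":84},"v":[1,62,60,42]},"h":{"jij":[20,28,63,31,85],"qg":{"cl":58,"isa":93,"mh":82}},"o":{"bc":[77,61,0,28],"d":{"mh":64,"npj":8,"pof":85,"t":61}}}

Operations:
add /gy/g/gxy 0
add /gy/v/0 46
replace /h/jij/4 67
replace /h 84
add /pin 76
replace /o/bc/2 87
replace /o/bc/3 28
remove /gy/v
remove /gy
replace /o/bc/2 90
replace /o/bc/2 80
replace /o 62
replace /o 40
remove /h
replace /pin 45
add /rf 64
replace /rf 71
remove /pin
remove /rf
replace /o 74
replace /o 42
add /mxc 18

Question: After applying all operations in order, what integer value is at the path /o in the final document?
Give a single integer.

Answer: 42

Derivation:
After op 1 (add /gy/g/gxy 0): {"gy":{"g":{"gxy":0,"icn":94,"p":27,"ysp":84},"v":[1,62,60,42]},"h":{"jij":[20,28,63,31,85],"qg":{"cl":58,"isa":93,"mh":82}},"o":{"bc":[77,61,0,28],"d":{"mh":64,"npj":8,"pof":85,"t":61}}}
After op 2 (add /gy/v/0 46): {"gy":{"g":{"gxy":0,"icn":94,"p":27,"ysp":84},"v":[46,1,62,60,42]},"h":{"jij":[20,28,63,31,85],"qg":{"cl":58,"isa":93,"mh":82}},"o":{"bc":[77,61,0,28],"d":{"mh":64,"npj":8,"pof":85,"t":61}}}
After op 3 (replace /h/jij/4 67): {"gy":{"g":{"gxy":0,"icn":94,"p":27,"ysp":84},"v":[46,1,62,60,42]},"h":{"jij":[20,28,63,31,67],"qg":{"cl":58,"isa":93,"mh":82}},"o":{"bc":[77,61,0,28],"d":{"mh":64,"npj":8,"pof":85,"t":61}}}
After op 4 (replace /h 84): {"gy":{"g":{"gxy":0,"icn":94,"p":27,"ysp":84},"v":[46,1,62,60,42]},"h":84,"o":{"bc":[77,61,0,28],"d":{"mh":64,"npj":8,"pof":85,"t":61}}}
After op 5 (add /pin 76): {"gy":{"g":{"gxy":0,"icn":94,"p":27,"ysp":84},"v":[46,1,62,60,42]},"h":84,"o":{"bc":[77,61,0,28],"d":{"mh":64,"npj":8,"pof":85,"t":61}},"pin":76}
After op 6 (replace /o/bc/2 87): {"gy":{"g":{"gxy":0,"icn":94,"p":27,"ysp":84},"v":[46,1,62,60,42]},"h":84,"o":{"bc":[77,61,87,28],"d":{"mh":64,"npj":8,"pof":85,"t":61}},"pin":76}
After op 7 (replace /o/bc/3 28): {"gy":{"g":{"gxy":0,"icn":94,"p":27,"ysp":84},"v":[46,1,62,60,42]},"h":84,"o":{"bc":[77,61,87,28],"d":{"mh":64,"npj":8,"pof":85,"t":61}},"pin":76}
After op 8 (remove /gy/v): {"gy":{"g":{"gxy":0,"icn":94,"p":27,"ysp":84}},"h":84,"o":{"bc":[77,61,87,28],"d":{"mh":64,"npj":8,"pof":85,"t":61}},"pin":76}
After op 9 (remove /gy): {"h":84,"o":{"bc":[77,61,87,28],"d":{"mh":64,"npj":8,"pof":85,"t":61}},"pin":76}
After op 10 (replace /o/bc/2 90): {"h":84,"o":{"bc":[77,61,90,28],"d":{"mh":64,"npj":8,"pof":85,"t":61}},"pin":76}
After op 11 (replace /o/bc/2 80): {"h":84,"o":{"bc":[77,61,80,28],"d":{"mh":64,"npj":8,"pof":85,"t":61}},"pin":76}
After op 12 (replace /o 62): {"h":84,"o":62,"pin":76}
After op 13 (replace /o 40): {"h":84,"o":40,"pin":76}
After op 14 (remove /h): {"o":40,"pin":76}
After op 15 (replace /pin 45): {"o":40,"pin":45}
After op 16 (add /rf 64): {"o":40,"pin":45,"rf":64}
After op 17 (replace /rf 71): {"o":40,"pin":45,"rf":71}
After op 18 (remove /pin): {"o":40,"rf":71}
After op 19 (remove /rf): {"o":40}
After op 20 (replace /o 74): {"o":74}
After op 21 (replace /o 42): {"o":42}
After op 22 (add /mxc 18): {"mxc":18,"o":42}
Value at /o: 42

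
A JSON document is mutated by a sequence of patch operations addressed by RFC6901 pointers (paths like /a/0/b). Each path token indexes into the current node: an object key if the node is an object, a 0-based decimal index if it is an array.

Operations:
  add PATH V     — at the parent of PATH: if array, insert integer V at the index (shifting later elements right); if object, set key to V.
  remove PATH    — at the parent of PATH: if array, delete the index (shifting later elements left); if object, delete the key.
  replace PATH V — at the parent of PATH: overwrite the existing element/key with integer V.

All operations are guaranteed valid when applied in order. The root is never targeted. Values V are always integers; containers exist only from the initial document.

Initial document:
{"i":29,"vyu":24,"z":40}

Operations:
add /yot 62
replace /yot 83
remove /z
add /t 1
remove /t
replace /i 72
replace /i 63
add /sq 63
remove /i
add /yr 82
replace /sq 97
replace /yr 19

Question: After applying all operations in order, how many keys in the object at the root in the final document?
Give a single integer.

After op 1 (add /yot 62): {"i":29,"vyu":24,"yot":62,"z":40}
After op 2 (replace /yot 83): {"i":29,"vyu":24,"yot":83,"z":40}
After op 3 (remove /z): {"i":29,"vyu":24,"yot":83}
After op 4 (add /t 1): {"i":29,"t":1,"vyu":24,"yot":83}
After op 5 (remove /t): {"i":29,"vyu":24,"yot":83}
After op 6 (replace /i 72): {"i":72,"vyu":24,"yot":83}
After op 7 (replace /i 63): {"i":63,"vyu":24,"yot":83}
After op 8 (add /sq 63): {"i":63,"sq":63,"vyu":24,"yot":83}
After op 9 (remove /i): {"sq":63,"vyu":24,"yot":83}
After op 10 (add /yr 82): {"sq":63,"vyu":24,"yot":83,"yr":82}
After op 11 (replace /sq 97): {"sq":97,"vyu":24,"yot":83,"yr":82}
After op 12 (replace /yr 19): {"sq":97,"vyu":24,"yot":83,"yr":19}
Size at the root: 4

Answer: 4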